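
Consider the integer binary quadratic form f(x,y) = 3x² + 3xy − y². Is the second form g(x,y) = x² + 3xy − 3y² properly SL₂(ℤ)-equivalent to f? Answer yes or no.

D₁ = 21, D₂ = 21
river cycle of f (length 2): (-1, 3, 3), (3, 3, -1)
river cycle of g (length 2): (-3, 3, 1), (1, 3, -3)
cycles differ ⇒ inequivalent

no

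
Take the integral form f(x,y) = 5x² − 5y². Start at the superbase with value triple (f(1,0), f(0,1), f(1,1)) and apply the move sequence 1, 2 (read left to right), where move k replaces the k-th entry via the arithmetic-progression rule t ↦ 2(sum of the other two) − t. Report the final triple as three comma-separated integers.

start (5,-5,0) = (f(1,0),f(0,1),f(1,1))
replace slot 1: 2·((-5)+0) − 5 = -15 → (-15,-5,0)
replace slot 2: 2·((-15)+0) − (-5) = -25 → (-15,-25,0)

-15,-25,0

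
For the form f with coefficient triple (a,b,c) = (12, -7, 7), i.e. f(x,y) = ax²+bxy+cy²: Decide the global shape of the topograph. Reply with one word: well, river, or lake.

D = b²−4ac = (-7)² − 4·12·7 = -287
D < 0 ⇒ definite ⇒ every region one sign ⇒ single well

well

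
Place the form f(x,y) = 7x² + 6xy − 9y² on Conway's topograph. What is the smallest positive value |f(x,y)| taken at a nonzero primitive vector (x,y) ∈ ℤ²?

river: ρ → (-9,12,4)
river: ρ → (4,12,-9)
river: ρ → (-9,6,7)
river: ρ → (7,8,-8)
river: ρ → (-8,8,7)
river: ρ → (7,6,-9)
closes: descent 0, river 6
min |a| on river = 4

4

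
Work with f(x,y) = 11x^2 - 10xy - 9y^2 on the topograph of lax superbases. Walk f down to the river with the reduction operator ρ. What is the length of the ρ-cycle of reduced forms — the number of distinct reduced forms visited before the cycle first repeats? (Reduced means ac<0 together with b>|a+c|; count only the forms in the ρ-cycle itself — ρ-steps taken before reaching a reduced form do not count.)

D = 496, ⌊√D⌋ = 22
descent: ρ → (-9,10,11)  [lands on river]
river: ρ → (11,12,-8)
river: ρ → (-8,20,3)
river: ρ → (3,22,-1)
river: ρ → (-1,22,3)
river: ρ → (3,20,-8)
river: ρ → (-8,12,11)
river: ρ → (11,10,-9)
river: ρ → (-9,8,12)
river: ρ → (12,16,-5)
river: ρ → (-5,14,15)
river: ρ → (15,16,-4)
river: ρ → (-4,16,15)
river: ρ → (15,14,-5)
river: ρ → (-5,16,12)
river: ρ → (12,8,-9)
ρ-cycle length = 16 (tail of 1 descent step not counted)

16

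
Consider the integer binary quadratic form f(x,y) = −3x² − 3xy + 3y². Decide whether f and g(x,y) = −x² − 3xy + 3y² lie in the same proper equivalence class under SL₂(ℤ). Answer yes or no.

D₁ = 45, D₂ = 21
discriminants differ ⇒ not SL₂(ℤ)-equivalent

no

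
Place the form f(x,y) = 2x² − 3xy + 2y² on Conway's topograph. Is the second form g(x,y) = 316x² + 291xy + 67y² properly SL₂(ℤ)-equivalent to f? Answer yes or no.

D₁ = -7, D₂ = -7
f: translate: b→1 (≡-3 mod 4), so (2,-3,2)→(2,1,1)
f: flip: (2,1,1)→(1,-1,2)
f: translate: b→1 (≡-1 mod 2), so (1,-1,2)→(1,1,2)
f: reduced (well bottom): (1,1,2) with a≤c, −a<b≤a
g: flip: (316,291,67)→(67,-291,316)
g: translate: b→-23 (≡-291 mod 134), so (67,-291,316)→(67,-23,2)
g: flip: (67,-23,2)→(2,23,67)
g: translate: b→-1 (≡23 mod 4), so (2,23,67)→(2,-1,1)
g: flip: (2,-1,1)→(1,1,2)
g: reduced (well bottom): (1,1,2) with a≤c, −a<b≤a
reduced forms (1, 1, 2) vs (1, 1, 2) ⇒ equivalent

yes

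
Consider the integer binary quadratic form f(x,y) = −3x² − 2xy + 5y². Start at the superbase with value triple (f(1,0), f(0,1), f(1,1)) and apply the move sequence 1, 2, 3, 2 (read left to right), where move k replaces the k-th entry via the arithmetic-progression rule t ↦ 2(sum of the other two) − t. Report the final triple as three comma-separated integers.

start (-3,5,0) = (f(1,0),f(0,1),f(1,1))
replace slot 1: 2·(5+0) − (-3) = 13 → (13,5,0)
replace slot 2: 2·(13+0) − 5 = 21 → (13,21,0)
replace slot 3: 2·(13+21) − 0 = 68 → (13,21,68)
replace slot 2: 2·(13+68) − 21 = 141 → (13,141,68)

13,141,68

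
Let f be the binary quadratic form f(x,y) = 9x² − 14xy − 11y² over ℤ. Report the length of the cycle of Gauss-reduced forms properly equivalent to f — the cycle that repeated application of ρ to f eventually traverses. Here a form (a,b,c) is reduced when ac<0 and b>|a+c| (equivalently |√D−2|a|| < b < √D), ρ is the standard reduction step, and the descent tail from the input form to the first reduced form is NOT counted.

D = 592, ⌊√D⌋ = 24
descent: ρ → (-11,14,9)  [lands on river]
river: ρ → (9,22,-3)
river: ρ → (-3,20,16)
river: ρ → (16,12,-7)
river: ρ → (-7,16,12)
river: ρ → (12,8,-11)
ρ-cycle length = 6 (tail of 1 descent step not counted)

6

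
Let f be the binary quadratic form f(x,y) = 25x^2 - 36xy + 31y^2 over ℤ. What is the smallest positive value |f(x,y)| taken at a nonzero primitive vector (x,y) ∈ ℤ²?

translate: b→14 (≡-36 mod 50), so (25,-36,31)→(25,14,20)
flip: (25,14,20)→(20,-14,25)
reduced (well bottom): (20,-14,25) with a≤c, −a<b≤a
well minimum = a = 20

20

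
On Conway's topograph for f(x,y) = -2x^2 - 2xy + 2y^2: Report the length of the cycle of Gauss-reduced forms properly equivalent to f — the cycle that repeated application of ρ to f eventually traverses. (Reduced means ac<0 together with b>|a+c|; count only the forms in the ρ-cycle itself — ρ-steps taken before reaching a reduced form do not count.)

D = 20, ⌊√D⌋ = 4
descent: ρ → (2,2,-2)  [lands on river]
river: ρ → (-2,2,2)
ρ-cycle length = 2 (tail of 1 descent step not counted)

2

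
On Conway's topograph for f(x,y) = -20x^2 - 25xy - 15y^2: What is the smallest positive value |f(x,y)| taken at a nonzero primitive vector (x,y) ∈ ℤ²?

translate: b→-15 (≡25 mod 40), so (20,25,15)→(20,-15,10)
flip: (20,-15,10)→(10,15,20)
translate: b→-5 (≡15 mod 20), so (10,15,20)→(10,-5,15)
reduced (well bottom): (10,-5,15) with a≤c, −a<b≤a
well minimum |f| = |-10| = 10 (negative-definite)

10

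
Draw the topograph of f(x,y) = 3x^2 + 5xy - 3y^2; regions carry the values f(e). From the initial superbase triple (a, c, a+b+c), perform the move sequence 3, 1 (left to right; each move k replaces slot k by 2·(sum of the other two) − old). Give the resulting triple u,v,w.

start (3,-3,5) = (f(1,0),f(0,1),f(1,1))
replace slot 3: 2·(3+(-3)) − 5 = -5 → (3,-3,-5)
replace slot 1: 2·((-3)+(-5)) − 3 = -19 → (-19,-3,-5)

-19,-3,-5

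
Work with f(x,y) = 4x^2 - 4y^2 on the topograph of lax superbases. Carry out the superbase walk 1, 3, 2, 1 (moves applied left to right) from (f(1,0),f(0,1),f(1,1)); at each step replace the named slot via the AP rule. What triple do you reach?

start (4,-4,0) = (f(1,0),f(0,1),f(1,1))
replace slot 1: 2·((-4)+0) − 4 = -12 → (-12,-4,0)
replace slot 3: 2·((-12)+(-4)) − 0 = -32 → (-12,-4,-32)
replace slot 2: 2·((-12)+(-32)) − (-4) = -84 → (-12,-84,-32)
replace slot 1: 2·((-84)+(-32)) − (-12) = -220 → (-220,-84,-32)

-220,-84,-32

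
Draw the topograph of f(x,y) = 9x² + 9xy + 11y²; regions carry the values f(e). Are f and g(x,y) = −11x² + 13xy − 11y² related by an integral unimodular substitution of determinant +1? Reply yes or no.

D₁ = -315, D₂ = -315
f: reduced (well bottom): (9,9,11) with a≤c, −a<b≤a
g is negative-definite; reduce −g:
−g: translate: b→9 (≡-13 mod 22), so (11,-13,11)→(11,9,9)
−g: flip: (11,9,9)→(9,-9,11)
−g: translate: b→9 (≡-9 mod 18), so (9,-9,11)→(9,9,11)
−g: reduced (well bottom): (9,9,11) with a≤c, −a<b≤a
flip sign back: reduced form of g is (-9,-9,-11)
reduced forms (9, 9, 11) vs (-9, -9, -11) ⇒ inequivalent

no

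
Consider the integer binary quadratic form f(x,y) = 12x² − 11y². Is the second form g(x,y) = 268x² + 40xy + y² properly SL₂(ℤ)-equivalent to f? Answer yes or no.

D₁ = 528, D₂ = 528
river cycle of f (length 2): (-11, 22, 1), (1, 22, -11)
river cycle of g (length 2): (1, 22, -11), (-11, 22, 1)
cycles coincide ⇒ equivalent

yes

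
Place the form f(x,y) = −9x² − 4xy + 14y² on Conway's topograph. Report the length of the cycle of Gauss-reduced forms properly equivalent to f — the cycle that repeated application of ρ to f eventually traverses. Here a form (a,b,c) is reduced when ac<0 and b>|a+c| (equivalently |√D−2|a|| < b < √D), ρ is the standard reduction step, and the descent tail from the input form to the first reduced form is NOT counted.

D = 520, ⌊√D⌋ = 22
descent: ρ → (14,4,-9)
descent: ρ → (-9,14,9)  [lands on river]
river: ρ → (9,22,-1)
river: ρ → (-1,22,9)
river: ρ → (9,14,-9)
river: ρ → (-9,22,1)
river: ρ → (1,22,-9)
ρ-cycle length = 6 (tail of 2 descent steps not counted)

6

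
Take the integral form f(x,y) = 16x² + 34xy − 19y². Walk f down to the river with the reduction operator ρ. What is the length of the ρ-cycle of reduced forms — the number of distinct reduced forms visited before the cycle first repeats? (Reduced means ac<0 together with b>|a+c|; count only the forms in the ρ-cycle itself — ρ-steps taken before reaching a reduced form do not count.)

D = 2372, ⌊√D⌋ = 48
river: ρ → (-19,42,8)
river: ρ → (8,38,-29)
river: ρ → (-29,20,17)
river: ρ → (17,48,-1)
river: ρ → (-1,48,17)
river: ρ → (17,20,-29)
river: ρ → (-29,38,8)
river: ρ → (8,42,-19)
river: ρ → (-19,34,16)
river: ρ → (16,30,-23)
river: ρ → (-23,16,23)
river: ρ → (23,30,-16)
river: ρ → (-16,34,19)
river: ρ → (19,42,-8)
river: ρ → (-8,38,29)
river: ρ → (29,20,-17)
river: ρ → (-17,48,1)
river: ρ → (1,48,-17)
river: ρ → (-17,20,29)
river: ρ → (29,38,-8)
river: ρ → (-8,42,19)
river: ρ → (19,34,-16)
river: ρ → (-16,30,23)
river: ρ → (23,16,-23)
river: ρ → (-23,30,16)
river: ρ → (16,34,-19)
ρ-cycle length = 26 (tail of 0 descent steps not counted)

26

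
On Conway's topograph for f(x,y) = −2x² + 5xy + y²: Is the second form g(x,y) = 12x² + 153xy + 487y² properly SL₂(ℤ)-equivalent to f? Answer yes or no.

D₁ = 33, D₂ = 33
river cycle of f (length 4): (1, 5, -2), (-2, 3, 3), (3, 3, -2), (-2, 5, 1)
river cycle of g (length 4): (1, 5, -2), (-2, 3, 3), (3, 3, -2), (-2, 5, 1)
cycles coincide ⇒ equivalent

yes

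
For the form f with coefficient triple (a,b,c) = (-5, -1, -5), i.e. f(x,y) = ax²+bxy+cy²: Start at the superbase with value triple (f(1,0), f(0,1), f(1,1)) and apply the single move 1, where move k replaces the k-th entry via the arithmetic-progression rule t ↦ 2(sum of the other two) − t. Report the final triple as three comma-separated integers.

start (-5,-5,-11) = (f(1,0),f(0,1),f(1,1))
replace slot 1: 2·((-5)+(-11)) − (-5) = -27 → (-27,-5,-11)

-27,-5,-11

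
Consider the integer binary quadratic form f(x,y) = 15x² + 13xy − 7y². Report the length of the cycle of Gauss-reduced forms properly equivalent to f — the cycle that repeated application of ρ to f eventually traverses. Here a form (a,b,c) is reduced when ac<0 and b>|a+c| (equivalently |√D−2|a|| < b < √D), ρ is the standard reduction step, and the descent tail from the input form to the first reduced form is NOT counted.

D = 589, ⌊√D⌋ = 24
river: ρ → (-7,15,13)
river: ρ → (13,11,-9)
river: ρ → (-9,7,15)
river: ρ → (15,23,-1)
river: ρ → (-1,23,15)
river: ρ → (15,7,-9)
river: ρ → (-9,11,13)
river: ρ → (13,15,-7)
river: ρ → (-7,13,15)
river: ρ → (15,17,-5)
river: ρ → (-5,23,3)
river: ρ → (3,19,-19)
river: ρ → (-19,19,3)
river: ρ → (3,23,-5)
river: ρ → (-5,17,15)
river: ρ → (15,13,-7)
ρ-cycle length = 16 (tail of 0 descent steps not counted)

16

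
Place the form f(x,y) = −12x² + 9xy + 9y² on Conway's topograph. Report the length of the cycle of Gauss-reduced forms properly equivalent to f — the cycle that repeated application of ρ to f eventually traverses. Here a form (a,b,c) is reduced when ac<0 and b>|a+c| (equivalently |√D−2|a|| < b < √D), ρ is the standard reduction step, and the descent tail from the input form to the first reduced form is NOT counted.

D = 513, ⌊√D⌋ = 22
river: ρ → (9,9,-12)
river: ρ → (-12,15,6)
river: ρ → (6,21,-3)
river: ρ → (-3,21,6)
river: ρ → (6,15,-12)
river: ρ → (-12,9,9)
ρ-cycle length = 6 (tail of 0 descent steps not counted)

6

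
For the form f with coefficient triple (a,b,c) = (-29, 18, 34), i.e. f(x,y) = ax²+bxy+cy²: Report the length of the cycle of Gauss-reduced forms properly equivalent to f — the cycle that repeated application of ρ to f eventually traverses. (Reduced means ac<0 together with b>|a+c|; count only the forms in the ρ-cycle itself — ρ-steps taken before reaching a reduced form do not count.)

D = 4268, ⌊√D⌋ = 65
river: ρ → (34,50,-13)
river: ρ → (-13,54,26)
river: ρ → (26,50,-17)
river: ρ → (-17,52,23)
river: ρ → (23,40,-29)
river: ρ → (-29,18,34)
ρ-cycle length = 6 (tail of 0 descent steps not counted)

6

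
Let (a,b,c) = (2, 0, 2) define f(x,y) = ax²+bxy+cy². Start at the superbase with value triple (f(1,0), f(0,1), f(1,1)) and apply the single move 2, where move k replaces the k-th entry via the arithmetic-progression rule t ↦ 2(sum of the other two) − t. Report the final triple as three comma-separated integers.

start (2,2,4) = (f(1,0),f(0,1),f(1,1))
replace slot 2: 2·(2+4) − 2 = 10 → (2,10,4)

2,10,4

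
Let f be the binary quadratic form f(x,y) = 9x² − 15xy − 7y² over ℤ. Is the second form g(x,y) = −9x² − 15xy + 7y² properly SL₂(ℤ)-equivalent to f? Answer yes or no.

D₁ = 477, D₂ = 477
river cycle of f (length 8): (-7, 15, 9), (9, 21, -1), (-1, 21, 9), (9, 15, -7), (-7, 13, 11), (11, 9, -9), (-9, 9, 11), (11, 13, -7)
river cycle of g (length 8): (7, 15, -9), (-9, 21, 1), (1, 21, -9), (-9, 15, 7), (7, 13, -11), (-11, 9, 9), (9, 9, -11), (-11, 13, 7)
cycles differ ⇒ inequivalent

no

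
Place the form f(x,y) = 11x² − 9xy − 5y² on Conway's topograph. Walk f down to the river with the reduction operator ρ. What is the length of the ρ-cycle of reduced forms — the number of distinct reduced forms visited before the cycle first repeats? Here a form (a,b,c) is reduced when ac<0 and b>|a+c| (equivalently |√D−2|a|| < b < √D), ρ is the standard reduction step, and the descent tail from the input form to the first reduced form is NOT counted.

D = 301, ⌊√D⌋ = 17
descent: ρ → (-5,9,11)  [lands on river]
river: ρ → (11,13,-3)
river: ρ → (-3,17,1)
river: ρ → (1,17,-3)
river: ρ → (-3,13,11)
river: ρ → (11,9,-5)
river: ρ → (-5,11,9)
river: ρ → (9,7,-7)
river: ρ → (-7,7,9)
river: ρ → (9,11,-5)
ρ-cycle length = 10 (tail of 1 descent step not counted)

10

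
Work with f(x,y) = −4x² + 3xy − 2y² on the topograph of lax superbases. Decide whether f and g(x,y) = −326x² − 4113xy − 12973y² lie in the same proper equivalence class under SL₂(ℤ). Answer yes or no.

D₁ = -23, D₂ = -23
f is negative-definite; reduce −f:
−f: flip: (4,-3,2)→(2,3,4)
−f: translate: b→-1 (≡3 mod 4), so (2,3,4)→(2,-1,3)
−f: reduced (well bottom): (2,-1,3) with a≤c, −a<b≤a
flip sign back: reduced form of f is (-2,1,-3)
g is negative-definite; reduce −g:
−g: translate: b→201 (≡4113 mod 652), so (326,4113,12973)→(326,201,31)
−g: flip: (326,201,31)→(31,-201,326)
−g: translate: b→-15 (≡-201 mod 62), so (31,-201,326)→(31,-15,2)
−g: flip: (31,-15,2)→(2,15,31)
−g: translate: b→-1 (≡15 mod 4), so (2,15,31)→(2,-1,3)
−g: reduced (well bottom): (2,-1,3) with a≤c, −a<b≤a
flip sign back: reduced form of g is (-2,1,-3)
reduced forms (-2, 1, -3) vs (-2, 1, -3) ⇒ equivalent

yes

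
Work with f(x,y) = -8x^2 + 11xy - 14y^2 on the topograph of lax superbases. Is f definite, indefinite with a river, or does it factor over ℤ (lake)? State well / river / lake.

D = b²−4ac = 11² − 4·(-8)·(-14) = -327
D < 0 ⇒ definite ⇒ every region one sign ⇒ single well

well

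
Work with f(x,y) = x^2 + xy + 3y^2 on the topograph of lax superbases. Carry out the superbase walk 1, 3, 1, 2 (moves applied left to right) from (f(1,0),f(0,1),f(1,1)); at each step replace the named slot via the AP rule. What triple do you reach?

start (1,3,5) = (f(1,0),f(0,1),f(1,1))
replace slot 1: 2·(3+5) − 1 = 15 → (15,3,5)
replace slot 3: 2·(15+3) − 5 = 31 → (15,3,31)
replace slot 1: 2·(3+31) − 15 = 53 → (53,3,31)
replace slot 2: 2·(53+31) − 3 = 165 → (53,165,31)

53,165,31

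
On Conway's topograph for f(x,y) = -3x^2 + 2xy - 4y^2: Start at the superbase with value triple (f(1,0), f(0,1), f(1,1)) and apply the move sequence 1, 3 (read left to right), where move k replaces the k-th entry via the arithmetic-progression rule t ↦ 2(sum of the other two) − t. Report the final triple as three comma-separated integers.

start (-3,-4,-5) = (f(1,0),f(0,1),f(1,1))
replace slot 1: 2·((-4)+(-5)) − (-3) = -15 → (-15,-4,-5)
replace slot 3: 2·((-15)+(-4)) − (-5) = -33 → (-15,-4,-33)

-15,-4,-33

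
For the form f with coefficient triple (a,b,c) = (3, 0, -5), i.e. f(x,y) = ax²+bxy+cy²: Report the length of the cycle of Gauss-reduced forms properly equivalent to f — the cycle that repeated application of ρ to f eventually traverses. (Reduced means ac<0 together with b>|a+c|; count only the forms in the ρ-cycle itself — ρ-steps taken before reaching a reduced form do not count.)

D = 60, ⌊√D⌋ = 7
descent: ρ → (-5,0,3)
descent: ρ → (3,6,-2)  [lands on river]
river: ρ → (-2,6,3)
ρ-cycle length = 2 (tail of 2 descent steps not counted)

2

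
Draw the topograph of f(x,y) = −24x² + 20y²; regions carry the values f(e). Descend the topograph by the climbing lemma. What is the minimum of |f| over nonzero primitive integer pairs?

descent: ρ → (20,40,-4)  [lands on river]
river: ρ → (-4,40,20)
closes: descent 1, river 2
min |a| on river = 4

4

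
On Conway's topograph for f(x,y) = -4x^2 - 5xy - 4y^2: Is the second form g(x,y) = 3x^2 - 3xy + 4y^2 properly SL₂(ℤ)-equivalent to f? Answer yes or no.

D₁ = -39, D₂ = -39
f is negative-definite; reduce −f:
−f: translate: b→-3 (≡5 mod 8), so (4,5,4)→(4,-3,3)
−f: flip: (4,-3,3)→(3,3,4)
−f: reduced (well bottom): (3,3,4) with a≤c, −a<b≤a
flip sign back: reduced form of f is (-3,-3,-4)
g: translate: b→3 (≡-3 mod 6), so (3,-3,4)→(3,3,4)
g: reduced (well bottom): (3,3,4) with a≤c, −a<b≤a
reduced forms (-3, -3, -4) vs (3, 3, 4) ⇒ inequivalent

no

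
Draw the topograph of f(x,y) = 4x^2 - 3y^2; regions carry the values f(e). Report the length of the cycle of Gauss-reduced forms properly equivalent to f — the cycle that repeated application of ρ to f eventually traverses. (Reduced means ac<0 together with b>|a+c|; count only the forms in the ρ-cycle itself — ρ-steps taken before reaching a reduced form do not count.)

D = 48, ⌊√D⌋ = 6
descent: ρ → (-3,6,1)  [lands on river]
river: ρ → (1,6,-3)
ρ-cycle length = 2 (tail of 1 descent step not counted)

2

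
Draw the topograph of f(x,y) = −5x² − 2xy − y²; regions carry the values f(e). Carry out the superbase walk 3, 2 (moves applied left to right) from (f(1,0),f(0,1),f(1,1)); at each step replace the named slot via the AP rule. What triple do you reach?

start (-5,-1,-8) = (f(1,0),f(0,1),f(1,1))
replace slot 3: 2·((-5)+(-1)) − (-8) = -4 → (-5,-1,-4)
replace slot 2: 2·((-5)+(-4)) − (-1) = -17 → (-5,-17,-4)

-5,-17,-4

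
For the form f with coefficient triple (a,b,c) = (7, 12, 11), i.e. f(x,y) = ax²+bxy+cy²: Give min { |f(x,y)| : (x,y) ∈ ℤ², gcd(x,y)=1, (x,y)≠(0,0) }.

translate: b→-2 (≡12 mod 14), so (7,12,11)→(7,-2,6)
flip: (7,-2,6)→(6,2,7)
reduced (well bottom): (6,2,7) with a≤c, −a<b≤a
well minimum = a = 6

6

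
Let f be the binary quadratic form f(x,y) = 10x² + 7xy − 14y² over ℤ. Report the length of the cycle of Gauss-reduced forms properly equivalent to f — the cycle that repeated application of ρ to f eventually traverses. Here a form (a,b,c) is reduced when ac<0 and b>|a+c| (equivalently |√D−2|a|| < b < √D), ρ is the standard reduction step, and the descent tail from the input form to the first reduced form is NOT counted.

D = 609, ⌊√D⌋ = 24
river: ρ → (-14,21,3)
river: ρ → (3,21,-14)
river: ρ → (-14,7,10)
river: ρ → (10,13,-11)
river: ρ → (-11,9,12)
river: ρ → (12,15,-8)
river: ρ → (-8,17,10)
river: ρ → (10,23,-2)
river: ρ → (-2,21,21)
river: ρ → (21,21,-2)
river: ρ → (-2,23,10)
river: ρ → (10,17,-8)
river: ρ → (-8,15,12)
river: ρ → (12,9,-11)
river: ρ → (-11,13,10)
river: ρ → (10,7,-14)
ρ-cycle length = 16 (tail of 0 descent steps not counted)

16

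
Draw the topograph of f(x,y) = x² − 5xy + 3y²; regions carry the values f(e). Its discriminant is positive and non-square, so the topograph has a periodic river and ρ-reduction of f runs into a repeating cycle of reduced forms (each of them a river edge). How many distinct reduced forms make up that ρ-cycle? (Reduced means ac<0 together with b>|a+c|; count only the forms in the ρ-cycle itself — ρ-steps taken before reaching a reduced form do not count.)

D = 13, ⌊√D⌋ = 3
descent: ρ → (3,-1,-1)
descent: ρ → (-1,3,1)  [lands on river]
river: ρ → (1,3,-1)
ρ-cycle length = 2 (tail of 2 descent steps not counted)

2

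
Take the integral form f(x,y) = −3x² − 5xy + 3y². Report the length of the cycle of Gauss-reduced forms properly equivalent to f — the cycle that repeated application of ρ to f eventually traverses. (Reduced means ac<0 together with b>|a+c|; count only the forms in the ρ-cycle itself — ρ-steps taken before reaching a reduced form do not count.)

D = 61, ⌊√D⌋ = 7
descent: ρ → (3,5,-3)  [lands on river]
river: ρ → (-3,7,1)
river: ρ → (1,7,-3)
river: ρ → (-3,5,3)
river: ρ → (3,7,-1)
river: ρ → (-1,7,3)
ρ-cycle length = 6 (tail of 1 descent step not counted)

6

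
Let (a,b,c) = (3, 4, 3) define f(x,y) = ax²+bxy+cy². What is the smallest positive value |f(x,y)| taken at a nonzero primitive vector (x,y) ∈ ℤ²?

translate: b→-2 (≡4 mod 6), so (3,4,3)→(3,-2,2)
flip: (3,-2,2)→(2,2,3)
reduced (well bottom): (2,2,3) with a≤c, −a<b≤a
well minimum = a = 2

2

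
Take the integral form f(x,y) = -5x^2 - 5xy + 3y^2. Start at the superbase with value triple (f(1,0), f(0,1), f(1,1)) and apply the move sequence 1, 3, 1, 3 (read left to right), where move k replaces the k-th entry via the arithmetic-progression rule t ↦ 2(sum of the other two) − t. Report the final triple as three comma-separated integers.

start (-5,3,-7) = (f(1,0),f(0,1),f(1,1))
replace slot 1: 2·(3+(-7)) − (-5) = -3 → (-3,3,-7)
replace slot 3: 2·((-3)+3) − (-7) = 7 → (-3,3,7)
replace slot 1: 2·(3+7) − (-3) = 23 → (23,3,7)
replace slot 3: 2·(23+3) − 7 = 45 → (23,3,45)

23,3,45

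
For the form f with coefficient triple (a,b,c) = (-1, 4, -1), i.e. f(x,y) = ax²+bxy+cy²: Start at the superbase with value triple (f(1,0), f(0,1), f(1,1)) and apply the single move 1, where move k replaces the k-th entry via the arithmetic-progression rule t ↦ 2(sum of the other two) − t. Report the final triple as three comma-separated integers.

start (-1,-1,2) = (f(1,0),f(0,1),f(1,1))
replace slot 1: 2·((-1)+2) − (-1) = 3 → (3,-1,2)

3,-1,2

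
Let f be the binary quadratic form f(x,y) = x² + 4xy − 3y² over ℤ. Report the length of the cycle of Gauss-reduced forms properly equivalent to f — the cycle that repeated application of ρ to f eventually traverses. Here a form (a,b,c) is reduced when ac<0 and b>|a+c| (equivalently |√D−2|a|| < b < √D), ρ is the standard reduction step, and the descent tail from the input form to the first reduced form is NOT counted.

D = 28, ⌊√D⌋ = 5
river: ρ → (-3,2,2)
river: ρ → (2,2,-3)
river: ρ → (-3,4,1)
river: ρ → (1,4,-3)
ρ-cycle length = 4 (tail of 0 descent steps not counted)

4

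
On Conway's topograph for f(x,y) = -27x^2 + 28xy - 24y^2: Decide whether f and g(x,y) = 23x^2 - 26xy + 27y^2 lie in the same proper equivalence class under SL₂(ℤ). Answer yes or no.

D₁ = -1808, D₂ = -1808
f is negative-definite; reduce −f:
−f: translate: b→26 (≡-28 mod 54), so (27,-28,24)→(27,26,23)
−f: flip: (27,26,23)→(23,-26,27)
−f: translate: b→20 (≡-26 mod 46), so (23,-26,27)→(23,20,24)
−f: reduced (well bottom): (23,20,24) with a≤c, −a<b≤a
flip sign back: reduced form of f is (-23,-20,-24)
g: translate: b→20 (≡-26 mod 46), so (23,-26,27)→(23,20,24)
g: reduced (well bottom): (23,20,24) with a≤c, −a<b≤a
reduced forms (-23, -20, -24) vs (23, 20, 24) ⇒ inequivalent

no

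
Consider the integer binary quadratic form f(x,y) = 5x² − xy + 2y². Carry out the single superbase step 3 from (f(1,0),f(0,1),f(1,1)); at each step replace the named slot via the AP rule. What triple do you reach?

start (5,2,6) = (f(1,0),f(0,1),f(1,1))
replace slot 3: 2·(5+2) − 6 = 8 → (5,2,8)

5,2,8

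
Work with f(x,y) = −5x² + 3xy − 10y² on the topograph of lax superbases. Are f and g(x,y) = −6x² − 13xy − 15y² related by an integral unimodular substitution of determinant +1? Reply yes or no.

D₁ = -191, D₂ = -191
f is negative-definite; reduce −f:
−f: reduced (well bottom): (5,-3,10) with a≤c, −a<b≤a
flip sign back: reduced form of f is (-5,3,-10)
g is negative-definite; reduce −g:
−g: translate: b→1 (≡13 mod 12), so (6,13,15)→(6,1,8)
−g: reduced (well bottom): (6,1,8) with a≤c, −a<b≤a
flip sign back: reduced form of g is (-6,-1,-8)
reduced forms (-5, 3, -10) vs (-6, -1, -8) ⇒ inequivalent

no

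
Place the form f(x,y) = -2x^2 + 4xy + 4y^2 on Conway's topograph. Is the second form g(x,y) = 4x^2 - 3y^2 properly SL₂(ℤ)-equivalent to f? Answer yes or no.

D₁ = 48, D₂ = 48
river cycle of f (length 2): (4, 4, -2), (-2, 4, 4)
river cycle of g (length 2): (-3, 6, 1), (1, 6, -3)
cycles differ ⇒ inequivalent

no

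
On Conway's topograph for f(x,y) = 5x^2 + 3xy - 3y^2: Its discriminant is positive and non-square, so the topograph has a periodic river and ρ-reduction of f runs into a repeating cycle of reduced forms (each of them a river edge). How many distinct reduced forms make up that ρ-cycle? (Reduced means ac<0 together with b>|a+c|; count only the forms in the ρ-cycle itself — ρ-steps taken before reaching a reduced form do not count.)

D = 69, ⌊√D⌋ = 8
river: ρ → (-3,3,5)
river: ρ → (5,7,-1)
river: ρ → (-1,7,5)
river: ρ → (5,3,-3)
ρ-cycle length = 4 (tail of 0 descent steps not counted)

4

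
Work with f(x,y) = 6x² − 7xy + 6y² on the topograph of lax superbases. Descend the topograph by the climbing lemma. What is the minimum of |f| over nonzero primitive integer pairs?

translate: b→5 (≡-7 mod 12), so (6,-7,6)→(6,5,5)
flip: (6,5,5)→(5,-5,6)
translate: b→5 (≡-5 mod 10), so (5,-5,6)→(5,5,6)
reduced (well bottom): (5,5,6) with a≤c, −a<b≤a
well minimum = a = 5

5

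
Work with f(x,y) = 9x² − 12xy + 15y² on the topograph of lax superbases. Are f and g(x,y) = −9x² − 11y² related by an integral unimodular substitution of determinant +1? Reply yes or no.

D₁ = -396, D₂ = -396
f: translate: b→6 (≡-12 mod 18), so (9,-12,15)→(9,6,12)
f: reduced (well bottom): (9,6,12) with a≤c, −a<b≤a
g is negative-definite; reduce −g:
−g: reduced (well bottom): (9,0,11) with a≤c, −a<b≤a
flip sign back: reduced form of g is (-9,0,-11)
reduced forms (9, 6, 12) vs (-9, 0, -11) ⇒ inequivalent

no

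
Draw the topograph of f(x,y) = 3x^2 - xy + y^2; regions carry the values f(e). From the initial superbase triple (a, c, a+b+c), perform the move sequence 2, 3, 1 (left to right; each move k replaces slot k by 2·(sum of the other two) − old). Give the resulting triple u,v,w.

start (3,1,3) = (f(1,0),f(0,1),f(1,1))
replace slot 2: 2·(3+3) − 1 = 11 → (3,11,3)
replace slot 3: 2·(3+11) − 3 = 25 → (3,11,25)
replace slot 1: 2·(11+25) − 3 = 69 → (69,11,25)

69,11,25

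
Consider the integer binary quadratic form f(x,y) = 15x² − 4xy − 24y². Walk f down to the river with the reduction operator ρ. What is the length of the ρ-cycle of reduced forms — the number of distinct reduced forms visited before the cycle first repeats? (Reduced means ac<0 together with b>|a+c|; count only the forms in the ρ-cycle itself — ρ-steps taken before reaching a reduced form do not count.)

D = 1456, ⌊√D⌋ = 38
descent: ρ → (-24,4,15)
descent: ρ → (15,26,-13)  [lands on river]
river: ρ → (-13,26,15)
river: ρ → (15,34,-5)
river: ρ → (-5,36,8)
river: ρ → (8,28,-21)
river: ρ → (-21,14,15)
river: ρ → (15,16,-20)
river: ρ → (-20,24,11)
river: ρ → (11,20,-24)
river: ρ → (-24,28,7)
river: ρ → (7,28,-24)
river: ρ → (-24,20,11)
river: ρ → (11,24,-20)
river: ρ → (-20,16,15)
river: ρ → (15,14,-21)
river: ρ → (-21,28,8)
river: ρ → (8,36,-5)
river: ρ → (-5,34,15)
ρ-cycle length = 18 (tail of 2 descent steps not counted)

18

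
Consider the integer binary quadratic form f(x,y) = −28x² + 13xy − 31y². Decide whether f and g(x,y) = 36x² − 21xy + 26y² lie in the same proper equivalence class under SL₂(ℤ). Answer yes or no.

D₁ = -3303, D₂ = -3303
f is negative-definite; reduce −f:
−f: reduced (well bottom): (28,-13,31) with a≤c, −a<b≤a
flip sign back: reduced form of f is (-28,13,-31)
g: flip: (36,-21,26)→(26,21,36)
g: reduced (well bottom): (26,21,36) with a≤c, −a<b≤a
reduced forms (-28, 13, -31) vs (26, 21, 36) ⇒ inequivalent

no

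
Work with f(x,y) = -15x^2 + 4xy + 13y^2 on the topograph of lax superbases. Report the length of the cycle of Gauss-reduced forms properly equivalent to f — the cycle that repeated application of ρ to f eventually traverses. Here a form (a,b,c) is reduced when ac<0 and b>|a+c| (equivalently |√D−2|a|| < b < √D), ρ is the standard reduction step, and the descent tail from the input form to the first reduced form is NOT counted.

D = 796, ⌊√D⌋ = 28
river: ρ → (13,22,-6)
river: ρ → (-6,26,5)
river: ρ → (5,24,-11)
river: ρ → (-11,20,9)
river: ρ → (9,16,-15)
river: ρ → (-15,14,10)
river: ρ → (10,26,-3)
river: ρ → (-3,28,1)
river: ρ → (1,28,-3)
river: ρ → (-3,26,10)
river: ρ → (10,14,-15)
river: ρ → (-15,16,9)
river: ρ → (9,20,-11)
river: ρ → (-11,24,5)
river: ρ → (5,26,-6)
river: ρ → (-6,22,13)
river: ρ → (13,4,-15)
river: ρ → (-15,26,2)
river: ρ → (2,26,-15)
river: ρ → (-15,4,13)
ρ-cycle length = 20 (tail of 0 descent steps not counted)

20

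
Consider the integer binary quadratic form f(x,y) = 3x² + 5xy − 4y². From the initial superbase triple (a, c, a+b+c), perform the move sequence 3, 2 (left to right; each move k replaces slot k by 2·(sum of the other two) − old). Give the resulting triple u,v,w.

start (3,-4,4) = (f(1,0),f(0,1),f(1,1))
replace slot 3: 2·(3+(-4)) − 4 = -6 → (3,-4,-6)
replace slot 2: 2·(3+(-6)) − (-4) = -2 → (3,-2,-6)

3,-2,-6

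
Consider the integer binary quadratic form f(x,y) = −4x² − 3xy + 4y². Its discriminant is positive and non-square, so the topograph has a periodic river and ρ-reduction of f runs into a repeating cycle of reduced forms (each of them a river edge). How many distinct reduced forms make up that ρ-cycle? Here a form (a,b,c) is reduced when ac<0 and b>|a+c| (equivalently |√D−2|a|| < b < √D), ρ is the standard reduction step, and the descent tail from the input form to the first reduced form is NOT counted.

D = 73, ⌊√D⌋ = 8
descent: ρ → (4,3,-4)  [lands on river]
river: ρ → (-4,5,3)
river: ρ → (3,7,-2)
river: ρ → (-2,5,6)
river: ρ → (6,7,-1)
river: ρ → (-1,7,6)
river: ρ → (6,5,-2)
river: ρ → (-2,7,3)
river: ρ → (3,5,-4)
river: ρ → (-4,3,4)
river: ρ → (4,5,-3)
river: ρ → (-3,7,2)
river: ρ → (2,5,-6)
river: ρ → (-6,7,1)
river: ρ → (1,7,-6)
river: ρ → (-6,5,2)
river: ρ → (2,7,-3)
river: ρ → (-3,5,4)
ρ-cycle length = 18 (tail of 1 descent step not counted)

18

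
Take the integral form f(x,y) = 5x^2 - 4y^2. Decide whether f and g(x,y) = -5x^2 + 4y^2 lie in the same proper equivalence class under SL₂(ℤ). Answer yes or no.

D₁ = 80, D₂ = 80
river cycle of f (length 2): (-4, 8, 1), (1, 8, -4)
river cycle of g (length 2): (4, 8, -1), (-1, 8, 4)
cycles differ ⇒ inequivalent

no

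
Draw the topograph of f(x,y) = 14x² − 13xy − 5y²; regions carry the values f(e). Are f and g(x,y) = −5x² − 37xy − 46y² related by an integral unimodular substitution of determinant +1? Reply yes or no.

D₁ = 449, D₂ = 449
river cycle of f (length 38): (-5, 13, 14), (14, 15, -4), (-4, 17, 10), (10, 3, -11), (-11, 19, 2), (2, 21, -1), (-1, 21, 2), (2, 19, -11), (-11, 3, 10), (10, 17, -4), … (28 more)
river cycle of g (length 38): (-5, 13, 14), (14, 15, -4), (-4, 17, 10), (10, 3, -11), (-11, 19, 2), (2, 21, -1), (-1, 21, 2), (2, 19, -11), (-11, 3, 10), (10, 17, -4), … (28 more)
cycles coincide ⇒ equivalent

yes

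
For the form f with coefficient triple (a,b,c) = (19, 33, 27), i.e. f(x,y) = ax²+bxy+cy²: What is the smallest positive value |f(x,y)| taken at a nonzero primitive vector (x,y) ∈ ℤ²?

translate: b→-5 (≡33 mod 38), so (19,33,27)→(19,-5,13)
flip: (19,-5,13)→(13,5,19)
reduced (well bottom): (13,5,19) with a≤c, −a<b≤a
well minimum = a = 13

13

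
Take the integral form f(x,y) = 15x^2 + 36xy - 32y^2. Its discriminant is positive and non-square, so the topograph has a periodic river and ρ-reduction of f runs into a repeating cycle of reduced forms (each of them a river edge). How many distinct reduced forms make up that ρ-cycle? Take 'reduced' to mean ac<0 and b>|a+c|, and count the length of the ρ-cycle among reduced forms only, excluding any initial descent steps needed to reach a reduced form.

D = 3216, ⌊√D⌋ = 56
river: ρ → (-32,28,19)
river: ρ → (19,48,-12)
river: ρ → (-12,48,19)
river: ρ → (19,28,-32)
river: ρ → (-32,36,15)
river: ρ → (15,54,-5)
river: ρ → (-5,56,4)
river: ρ → (4,56,-5)
river: ρ → (-5,54,15)
river: ρ → (15,36,-32)
ρ-cycle length = 10 (tail of 0 descent steps not counted)

10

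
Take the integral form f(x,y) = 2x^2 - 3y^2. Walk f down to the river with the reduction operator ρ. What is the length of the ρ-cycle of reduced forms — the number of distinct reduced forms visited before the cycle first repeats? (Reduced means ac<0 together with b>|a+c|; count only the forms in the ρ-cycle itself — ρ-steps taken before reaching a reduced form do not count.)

D = 24, ⌊√D⌋ = 4
descent: ρ → (-3,0,2)
descent: ρ → (2,4,-1)  [lands on river]
river: ρ → (-1,4,2)
ρ-cycle length = 2 (tail of 2 descent steps not counted)

2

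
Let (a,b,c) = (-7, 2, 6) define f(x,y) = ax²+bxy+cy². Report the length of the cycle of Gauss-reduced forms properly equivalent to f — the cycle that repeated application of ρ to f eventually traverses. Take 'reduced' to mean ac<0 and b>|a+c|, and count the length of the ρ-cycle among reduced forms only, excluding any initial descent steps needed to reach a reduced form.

D = 172, ⌊√D⌋ = 13
river: ρ → (6,10,-3)
river: ρ → (-3,8,9)
river: ρ → (9,10,-2)
river: ρ → (-2,10,9)
river: ρ → (9,8,-3)
river: ρ → (-3,10,6)
river: ρ → (6,2,-7)
river: ρ → (-7,12,1)
river: ρ → (1,12,-7)
river: ρ → (-7,2,6)
ρ-cycle length = 10 (tail of 0 descent steps not counted)

10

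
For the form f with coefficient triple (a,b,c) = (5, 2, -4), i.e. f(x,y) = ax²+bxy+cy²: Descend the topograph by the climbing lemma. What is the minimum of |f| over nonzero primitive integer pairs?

river: ρ → (-4,6,3)
river: ρ → (3,6,-4)
river: ρ → (-4,2,5)
river: ρ → (5,8,-1)
river: ρ → (-1,8,5)
river: ρ → (5,2,-4)
closes: descent 0, river 6
min |a| on river = 1

1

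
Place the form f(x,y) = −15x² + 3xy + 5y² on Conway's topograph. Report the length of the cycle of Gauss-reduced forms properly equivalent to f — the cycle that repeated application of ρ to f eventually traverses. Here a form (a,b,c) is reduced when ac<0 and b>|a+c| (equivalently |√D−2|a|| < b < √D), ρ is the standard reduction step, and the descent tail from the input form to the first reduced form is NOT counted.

D = 309, ⌊√D⌋ = 17
descent: ρ → (5,17,-1)  [lands on river]
river: ρ → (-1,17,5)
river: ρ → (5,13,-7)
river: ρ → (-7,15,3)
river: ρ → (3,15,-7)
river: ρ → (-7,13,5)
ρ-cycle length = 6 (tail of 1 descent step not counted)

6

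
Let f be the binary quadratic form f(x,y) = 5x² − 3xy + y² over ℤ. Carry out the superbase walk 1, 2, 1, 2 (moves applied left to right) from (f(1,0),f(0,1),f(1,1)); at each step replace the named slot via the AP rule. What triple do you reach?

start (5,1,3) = (f(1,0),f(0,1),f(1,1))
replace slot 1: 2·(1+3) − 5 = 3 → (3,1,3)
replace slot 2: 2·(3+3) − 1 = 11 → (3,11,3)
replace slot 1: 2·(11+3) − 3 = 25 → (25,11,3)
replace slot 2: 2·(25+3) − 11 = 45 → (25,45,3)

25,45,3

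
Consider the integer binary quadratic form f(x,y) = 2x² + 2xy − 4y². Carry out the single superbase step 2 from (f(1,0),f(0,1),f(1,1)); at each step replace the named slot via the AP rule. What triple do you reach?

start (2,-4,0) = (f(1,0),f(0,1),f(1,1))
replace slot 2: 2·(2+0) − (-4) = 8 → (2,8,0)

2,8,0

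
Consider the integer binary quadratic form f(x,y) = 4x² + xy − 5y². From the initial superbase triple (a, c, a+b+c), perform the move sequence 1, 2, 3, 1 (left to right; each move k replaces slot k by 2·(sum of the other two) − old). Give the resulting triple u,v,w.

start (4,-5,0) = (f(1,0),f(0,1),f(1,1))
replace slot 1: 2·((-5)+0) − 4 = -14 → (-14,-5,0)
replace slot 2: 2·((-14)+0) − (-5) = -23 → (-14,-23,0)
replace slot 3: 2·((-14)+(-23)) − 0 = -74 → (-14,-23,-74)
replace slot 1: 2·((-23)+(-74)) − (-14) = -180 → (-180,-23,-74)

-180,-23,-74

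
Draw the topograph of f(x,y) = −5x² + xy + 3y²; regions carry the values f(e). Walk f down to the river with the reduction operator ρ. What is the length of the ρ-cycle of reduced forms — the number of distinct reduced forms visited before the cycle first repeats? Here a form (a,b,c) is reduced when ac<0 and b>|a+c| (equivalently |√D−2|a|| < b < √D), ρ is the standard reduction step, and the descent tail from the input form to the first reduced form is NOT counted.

D = 61, ⌊√D⌋ = 7
descent: ρ → (3,5,-3)  [lands on river]
river: ρ → (-3,7,1)
river: ρ → (1,7,-3)
river: ρ → (-3,5,3)
river: ρ → (3,7,-1)
river: ρ → (-1,7,3)
ρ-cycle length = 6 (tail of 1 descent step not counted)

6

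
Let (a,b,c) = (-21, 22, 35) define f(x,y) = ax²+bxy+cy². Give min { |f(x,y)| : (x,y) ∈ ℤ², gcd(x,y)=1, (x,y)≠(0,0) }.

river: ρ → (35,48,-8)
river: ρ → (-8,48,35)
river: ρ → (35,22,-21)
river: ρ → (-21,20,36)
river: ρ → (36,52,-5)
river: ρ → (-5,58,3)
river: ρ → (3,56,-24)
river: ρ → (-24,40,19)
river: ρ → (19,36,-28)
river: ρ → (-28,20,27)
river: ρ → (27,34,-21)
river: ρ → (-21,50,11)
river: ρ → (11,38,-45)
river: ρ → (-45,52,4)
river: ρ → (4,52,-45)
river: ρ → (-45,38,11)
river: ρ → (11,50,-21)
river: ρ → (-21,34,27)
river: ρ → (27,20,-28)
river: ρ → (-28,36,19)
river: ρ → (19,40,-24)
river: ρ → (-24,56,3)
river: ρ → (3,58,-5)
river: ρ → (-5,52,36)
river: ρ → (36,20,-21)
river: ρ → (-21,22,35)
closes: descent 0, river 26
min |a| on river = 3

3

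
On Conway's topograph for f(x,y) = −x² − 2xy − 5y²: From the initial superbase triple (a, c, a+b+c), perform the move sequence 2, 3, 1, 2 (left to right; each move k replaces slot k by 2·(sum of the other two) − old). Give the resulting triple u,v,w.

start (-1,-5,-8) = (f(1,0),f(0,1),f(1,1))
replace slot 2: 2·((-1)+(-8)) − (-5) = -13 → (-1,-13,-8)
replace slot 3: 2·((-1)+(-13)) − (-8) = -20 → (-1,-13,-20)
replace slot 1: 2·((-13)+(-20)) − (-1) = -65 → (-65,-13,-20)
replace slot 2: 2·((-65)+(-20)) − (-13) = -157 → (-65,-157,-20)

-65,-157,-20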